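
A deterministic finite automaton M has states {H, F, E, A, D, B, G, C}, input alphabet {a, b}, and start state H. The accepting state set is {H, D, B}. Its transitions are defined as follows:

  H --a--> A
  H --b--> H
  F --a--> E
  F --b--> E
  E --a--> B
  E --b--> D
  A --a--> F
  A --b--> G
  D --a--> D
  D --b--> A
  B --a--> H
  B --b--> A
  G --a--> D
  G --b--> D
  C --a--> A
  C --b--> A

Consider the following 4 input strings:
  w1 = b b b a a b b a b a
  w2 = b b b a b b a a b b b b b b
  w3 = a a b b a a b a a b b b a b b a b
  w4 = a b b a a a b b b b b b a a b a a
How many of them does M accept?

1

w1:
  start at H
  read 'b': H → H
  read 'b': H → H
  read 'b': H → H
  read 'a': H → A
  read 'a': A → F
  read 'b': F → E
  read 'b': E → D
  read 'a': D → D
  read 'b': D → A
  read 'a': A → F
  end F, rejected
w2:
  start at H
  read 'b': H → H
  read 'b': H → H
  read 'b': H → H
  read 'a': H → A
  read 'b': A → G
  read 'b': G → D
  read 'a': D → D
  read 'a': D → D
  read 'b': D → A
  read 'b': A → G
  read 'b': G → D
  read 'b': D → A
  read 'b': A → G
  read 'b': G → D
  end D, accepted
w3:
  start at H
  read 'a': H → A
  read 'a': A → F
  read 'b': F → E
  read 'b': E → D
  read 'a': D → D
  read 'a': D → D
  read 'b': D → A
  read 'a': A → F
  read 'a': F → E
  read 'b': E → D
  read 'b': D → A
  read 'b': A → G
  read 'a': G → D
  read 'b': D → A
  read 'b': A → G
  read 'a': G → D
  read 'b': D → A
  end A, rejected
w4:
  start at H
  read 'a': H → A
  read 'b': A → G
  read 'b': G → D
  read 'a': D → D
  read 'a': D → D
  read 'a': D → D
  read 'b': D → A
  read 'b': A → G
  read 'b': G → D
  read 'b': D → A
  read 'b': A → G
  read 'b': G → D
  read 'a': D → D
  read 'a': D → D
  read 'b': D → A
  read 'a': A → F
  read 'a': F → E
  end E, rejected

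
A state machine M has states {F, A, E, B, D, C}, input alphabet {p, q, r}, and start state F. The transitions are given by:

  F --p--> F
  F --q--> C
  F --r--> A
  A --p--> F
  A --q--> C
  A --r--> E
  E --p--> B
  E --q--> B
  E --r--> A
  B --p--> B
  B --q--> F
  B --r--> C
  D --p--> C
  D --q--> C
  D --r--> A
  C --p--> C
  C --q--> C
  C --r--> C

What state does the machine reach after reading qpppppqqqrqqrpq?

start at F
read 'q': F → C
read 'p': C → C
read 'p': C → C
read 'p': C → C
read 'p': C → C
read 'p': C → C
read 'q': C → C
read 'q': C → C
read 'q': C → C
read 'r': C → C
read 'q': C → C
read 'q': C → C
read 'r': C → C
read 'p': C → C
read 'q': C → C

C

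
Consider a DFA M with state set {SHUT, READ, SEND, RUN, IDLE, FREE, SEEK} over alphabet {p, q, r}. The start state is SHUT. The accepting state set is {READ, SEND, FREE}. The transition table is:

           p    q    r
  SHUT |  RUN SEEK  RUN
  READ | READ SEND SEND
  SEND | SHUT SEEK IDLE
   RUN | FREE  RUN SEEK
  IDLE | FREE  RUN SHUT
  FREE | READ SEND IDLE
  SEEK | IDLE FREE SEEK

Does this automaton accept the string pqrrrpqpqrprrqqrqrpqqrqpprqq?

start at SHUT
read 'p': SHUT → RUN
read 'q': RUN → RUN
read 'r': RUN → SEEK
read 'r': SEEK → SEEK
read 'r': SEEK → SEEK
read 'p': SEEK → IDLE
read 'q': IDLE → RUN
read 'p': RUN → FREE
read 'q': FREE → SEND
read 'r': SEND → IDLE
read 'p': IDLE → FREE
read 'r': FREE → IDLE
read 'r': IDLE → SHUT
read 'q': SHUT → SEEK
read 'q': SEEK → FREE
read 'r': FREE → IDLE
read 'q': IDLE → RUN
read 'r': RUN → SEEK
read 'p': SEEK → IDLE
read 'q': IDLE → RUN
read 'q': RUN → RUN
read 'r': RUN → SEEK
read 'q': SEEK → FREE
read 'p': FREE → READ
read 'p': READ → READ
read 'r': READ → SEND
read 'q': SEND → SEEK
read 'q': SEEK → FREE
End state FREE is accepting.

Yes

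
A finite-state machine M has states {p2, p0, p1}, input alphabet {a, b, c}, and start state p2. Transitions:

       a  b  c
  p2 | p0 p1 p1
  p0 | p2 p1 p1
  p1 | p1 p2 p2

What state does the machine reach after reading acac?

p2 → p0 → p1 → p1 → p2

p2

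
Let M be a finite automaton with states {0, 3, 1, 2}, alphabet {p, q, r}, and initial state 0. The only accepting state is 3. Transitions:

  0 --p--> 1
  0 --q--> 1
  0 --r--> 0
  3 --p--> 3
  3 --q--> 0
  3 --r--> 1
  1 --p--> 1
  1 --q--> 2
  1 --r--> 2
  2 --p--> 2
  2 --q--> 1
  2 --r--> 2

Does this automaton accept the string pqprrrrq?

start at 0
read 'p': 0 → 1
read 'q': 1 → 2
read 'p': 2 → 2
read 'r': 2 → 2
read 'r': 2 → 2
read 'r': 2 → 2
read 'r': 2 → 2
read 'q': 2 → 1
End state 1 is not accepting.

No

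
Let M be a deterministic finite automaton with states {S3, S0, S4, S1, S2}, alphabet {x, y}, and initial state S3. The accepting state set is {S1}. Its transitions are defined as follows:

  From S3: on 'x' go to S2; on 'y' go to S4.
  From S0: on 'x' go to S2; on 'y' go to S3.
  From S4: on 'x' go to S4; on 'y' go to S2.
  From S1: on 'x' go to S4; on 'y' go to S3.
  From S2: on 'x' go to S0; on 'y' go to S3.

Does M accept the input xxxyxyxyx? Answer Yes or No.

start at S3
read 'x': S3 → S2
read 'x': S2 → S0
read 'x': S0 → S2
read 'y': S2 → S3
read 'x': S3 → S2
read 'y': S2 → S3
read 'x': S3 → S2
read 'y': S2 → S3
read 'x': S3 → S2
End state S2 is not accepting.

No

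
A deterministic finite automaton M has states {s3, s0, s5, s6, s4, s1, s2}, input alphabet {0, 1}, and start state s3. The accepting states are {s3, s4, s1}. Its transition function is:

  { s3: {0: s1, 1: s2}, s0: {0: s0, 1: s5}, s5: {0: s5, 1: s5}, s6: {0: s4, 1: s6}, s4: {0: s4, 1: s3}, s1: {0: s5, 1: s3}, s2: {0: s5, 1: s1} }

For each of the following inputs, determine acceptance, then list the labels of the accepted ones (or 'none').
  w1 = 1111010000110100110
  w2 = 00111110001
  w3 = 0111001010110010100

none

w1:
  start at s3
  read '1': s3 → s2
  read '1': s2 → s1
  read '1': s1 → s3
  read '1': s3 → s2
  read '0': s2 → s5
  read '1': s5 → s5
  read '0': s5 → s5
  read '0': s5 → s5
  read '0': s5 → s5
  read '0': s5 → s5
  read '1': s5 → s5
  read '1': s5 → s5
  read '0': s5 → s5
  read '1': s5 → s5
  read '0': s5 → s5
  read '0': s5 → s5
  read '1': s5 → s5
  read '1': s5 → s5
  read '0': s5 → s5
  end s5, rejected
w2:
  start at s3
  read '0': s3 → s1
  read '0': s1 → s5
  read '1': s5 → s5
  read '1': s5 → s5
  read '1': s5 → s5
  read '1': s5 → s5
  read '1': s5 → s5
  read '0': s5 → s5
  read '0': s5 → s5
  read '0': s5 → s5
  read '1': s5 → s5
  end s5, rejected
w3:
  start at s3
  read '0': s3 → s1
  read '1': s1 → s3
  read '1': s3 → s2
  read '1': s2 → s1
  read '0': s1 → s5
  read '0': s5 → s5
  read '1': s5 → s5
  read '0': s5 → s5
  read '1': s5 → s5
  read '0': s5 → s5
  read '1': s5 → s5
  read '1': s5 → s5
  read '0': s5 → s5
  read '0': s5 → s5
  read '1': s5 → s5
  read '0': s5 → s5
  read '1': s5 → s5
  read '0': s5 → s5
  read '0': s5 → s5
  end s5, rejected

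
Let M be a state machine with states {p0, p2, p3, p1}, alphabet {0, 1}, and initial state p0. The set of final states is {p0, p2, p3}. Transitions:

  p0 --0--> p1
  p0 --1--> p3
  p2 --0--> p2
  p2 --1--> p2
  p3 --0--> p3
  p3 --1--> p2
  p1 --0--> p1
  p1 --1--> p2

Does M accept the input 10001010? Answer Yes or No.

Trace: p0 -1-> p3 -0-> p3 -0-> p3 -0-> p3 -1-> p2 -0-> p2 -1-> p2 -0-> p2
End state p2 is accepting.

Yes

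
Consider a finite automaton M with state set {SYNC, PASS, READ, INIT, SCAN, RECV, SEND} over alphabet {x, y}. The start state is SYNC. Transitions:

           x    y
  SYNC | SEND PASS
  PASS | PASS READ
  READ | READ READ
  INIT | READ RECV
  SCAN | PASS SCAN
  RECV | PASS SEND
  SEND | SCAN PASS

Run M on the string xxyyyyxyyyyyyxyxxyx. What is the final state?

READ

start at SYNC
read 'x': SYNC → SEND
read 'x': SEND → SCAN
read 'y': SCAN → SCAN
read 'y': SCAN → SCAN
read 'y': SCAN → SCAN
read 'y': SCAN → SCAN
read 'x': SCAN → PASS
read 'y': PASS → READ
read 'y': READ → READ
read 'y': READ → READ
read 'y': READ → READ
read 'y': READ → READ
read 'y': READ → READ
read 'x': READ → READ
read 'y': READ → READ
read 'x': READ → READ
read 'x': READ → READ
read 'y': READ → READ
read 'x': READ → READ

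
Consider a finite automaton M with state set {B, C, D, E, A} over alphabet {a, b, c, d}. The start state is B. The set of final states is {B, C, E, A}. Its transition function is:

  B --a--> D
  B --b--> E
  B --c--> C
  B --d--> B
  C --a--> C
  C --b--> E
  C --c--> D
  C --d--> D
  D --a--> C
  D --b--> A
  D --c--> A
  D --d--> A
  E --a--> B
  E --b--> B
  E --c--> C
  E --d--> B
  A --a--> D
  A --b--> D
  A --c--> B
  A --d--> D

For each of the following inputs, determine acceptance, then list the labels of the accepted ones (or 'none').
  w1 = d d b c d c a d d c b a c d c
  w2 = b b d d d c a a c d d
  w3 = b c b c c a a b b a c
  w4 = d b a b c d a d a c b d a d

w1, w3

w1:
  start at B
  read 'd': B → B
  read 'd': B → B
  read 'b': B → E
  read 'c': E → C
  read 'd': C → D
  read 'c': D → A
  read 'a': A → D
  read 'd': D → A
  read 'd': A → D
  read 'c': D → A
  read 'b': A → D
  read 'a': D → C
  read 'c': C → D
  read 'd': D → A
  read 'c': A → B
  end B, accepted
w2:
  start at B
  read 'b': B → E
  read 'b': E → B
  read 'd': B → B
  read 'd': B → B
  read 'd': B → B
  read 'c': B → C
  read 'a': C → C
  read 'a': C → C
  read 'c': C → D
  read 'd': D → A
  read 'd': A → D
  end D, rejected
w3:
  start at B
  read 'b': B → E
  read 'c': E → C
  read 'b': C → E
  read 'c': E → C
  read 'c': C → D
  read 'a': D → C
  read 'a': C → C
  read 'b': C → E
  read 'b': E → B
  read 'a': B → D
  read 'c': D → A
  end A, accepted
w4:
  start at B
  read 'd': B → B
  read 'b': B → E
  read 'a': E → B
  read 'b': B → E
  read 'c': E → C
  read 'd': C → D
  read 'a': D → C
  read 'd': C → D
  read 'a': D → C
  read 'c': C → D
  read 'b': D → A
  read 'd': A → D
  read 'a': D → C
  read 'd': C → D
  end D, rejected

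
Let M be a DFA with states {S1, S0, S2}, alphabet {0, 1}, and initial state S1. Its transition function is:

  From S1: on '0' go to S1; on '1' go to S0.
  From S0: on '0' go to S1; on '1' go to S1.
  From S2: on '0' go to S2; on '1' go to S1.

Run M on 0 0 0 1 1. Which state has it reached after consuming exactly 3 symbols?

S1 → S1 → S1 → S1
After 3 symbols: S1.

S1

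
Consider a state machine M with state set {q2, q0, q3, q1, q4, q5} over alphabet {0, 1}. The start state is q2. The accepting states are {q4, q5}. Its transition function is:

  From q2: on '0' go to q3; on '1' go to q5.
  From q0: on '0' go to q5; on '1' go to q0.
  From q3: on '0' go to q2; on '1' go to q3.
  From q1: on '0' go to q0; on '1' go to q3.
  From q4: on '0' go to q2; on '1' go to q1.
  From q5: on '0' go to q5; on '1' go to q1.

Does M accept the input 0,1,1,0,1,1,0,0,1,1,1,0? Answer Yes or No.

Trace: q2 -0-> q3 -1-> q3 -1-> q3 -0-> q2 -1-> q5 -1-> q1 -0-> q0 -0-> q5 -1-> q1 -1-> q3 -1-> q3 -0-> q2
End state q2 is not accepting.

No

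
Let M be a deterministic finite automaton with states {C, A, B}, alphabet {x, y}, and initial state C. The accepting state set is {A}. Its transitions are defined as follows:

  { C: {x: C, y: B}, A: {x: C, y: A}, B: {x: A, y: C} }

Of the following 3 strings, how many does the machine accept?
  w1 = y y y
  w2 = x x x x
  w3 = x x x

w1: C → B → C → B  → end B, rejected
w2: C → C → C → C → C  → end C, rejected
w3: C → C → C → C  → end C, rejected

0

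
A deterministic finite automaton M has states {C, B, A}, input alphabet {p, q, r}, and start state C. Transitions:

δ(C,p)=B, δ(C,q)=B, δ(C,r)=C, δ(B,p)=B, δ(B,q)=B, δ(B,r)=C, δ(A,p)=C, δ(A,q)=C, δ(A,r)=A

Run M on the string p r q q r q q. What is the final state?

B

start at C
read 'p': C → B
read 'r': B → C
read 'q': C → B
read 'q': B → B
read 'r': B → C
read 'q': C → B
read 'q': B → B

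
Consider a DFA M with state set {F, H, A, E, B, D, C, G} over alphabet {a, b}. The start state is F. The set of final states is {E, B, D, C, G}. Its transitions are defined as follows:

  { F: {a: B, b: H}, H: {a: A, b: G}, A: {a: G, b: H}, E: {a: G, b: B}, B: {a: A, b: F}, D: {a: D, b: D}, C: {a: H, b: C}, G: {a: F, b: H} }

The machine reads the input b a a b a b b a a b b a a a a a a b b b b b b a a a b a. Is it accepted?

No

start at F
read 'b': F → H
read 'a': H → A
read 'a': A → G
read 'b': G → H
read 'a': H → A
read 'b': A → H
read 'b': H → G
read 'a': G → F
read 'a': F → B
read 'b': B → F
read 'b': F → H
read 'a': H → A
read 'a': A → G
read 'a': G → F
read 'a': F → B
read 'a': B → A
read 'a': A → G
read 'b': G → H
read 'b': H → G
read 'b': G → H
read 'b': H → G
read 'b': G → H
read 'b': H → G
read 'a': G → F
read 'a': F → B
read 'a': B → A
read 'b': A → H
read 'a': H → A
End state A is not accepting.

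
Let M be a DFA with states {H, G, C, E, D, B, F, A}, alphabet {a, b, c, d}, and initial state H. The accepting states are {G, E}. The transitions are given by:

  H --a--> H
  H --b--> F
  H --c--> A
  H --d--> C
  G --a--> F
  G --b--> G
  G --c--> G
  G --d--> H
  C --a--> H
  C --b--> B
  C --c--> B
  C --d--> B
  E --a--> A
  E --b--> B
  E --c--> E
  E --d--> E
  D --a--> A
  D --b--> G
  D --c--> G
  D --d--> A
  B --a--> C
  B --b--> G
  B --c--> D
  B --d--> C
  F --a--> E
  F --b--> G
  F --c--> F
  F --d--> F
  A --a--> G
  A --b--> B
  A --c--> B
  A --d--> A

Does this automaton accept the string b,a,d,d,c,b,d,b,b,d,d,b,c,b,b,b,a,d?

Trace: H -b-> F -a-> E -d-> E -d-> E -c-> E -b-> B -d-> C -b-> B -b-> G -d-> H -d-> C -b-> B -c-> D -b-> G -b-> G -b-> G -a-> F -d-> F
End state F is not accepting.

No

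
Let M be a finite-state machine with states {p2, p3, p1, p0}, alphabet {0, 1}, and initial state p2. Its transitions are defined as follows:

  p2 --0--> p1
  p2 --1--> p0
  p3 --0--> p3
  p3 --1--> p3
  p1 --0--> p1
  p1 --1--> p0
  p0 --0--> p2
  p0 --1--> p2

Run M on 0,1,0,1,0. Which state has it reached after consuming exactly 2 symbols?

Trace: p2 -0-> p1 -1-> p0
After 2 symbols: p0.

p0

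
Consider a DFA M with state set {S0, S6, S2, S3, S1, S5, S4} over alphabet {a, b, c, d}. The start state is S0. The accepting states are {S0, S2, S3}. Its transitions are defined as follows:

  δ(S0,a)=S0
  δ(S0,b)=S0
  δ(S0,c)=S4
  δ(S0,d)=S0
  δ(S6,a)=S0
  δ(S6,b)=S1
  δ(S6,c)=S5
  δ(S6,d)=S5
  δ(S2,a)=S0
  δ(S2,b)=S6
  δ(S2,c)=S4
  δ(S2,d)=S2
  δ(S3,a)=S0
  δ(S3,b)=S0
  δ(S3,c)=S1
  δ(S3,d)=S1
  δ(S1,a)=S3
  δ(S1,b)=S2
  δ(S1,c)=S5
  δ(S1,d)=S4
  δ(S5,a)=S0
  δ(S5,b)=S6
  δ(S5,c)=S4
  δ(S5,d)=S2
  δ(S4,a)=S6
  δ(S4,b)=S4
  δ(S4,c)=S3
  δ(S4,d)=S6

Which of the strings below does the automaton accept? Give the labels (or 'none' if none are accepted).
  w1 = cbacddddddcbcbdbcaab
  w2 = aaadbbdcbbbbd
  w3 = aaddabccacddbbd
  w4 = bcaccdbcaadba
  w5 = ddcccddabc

w1: Trace: S0 -c-> S4 -b-> S4 -a-> S6 -c-> S5 -d-> S2 -d-> S2 -d-> S2 -d-> S2 -d-> S2 -d-> S2 -c-> S4 -b-> S4 -c-> S3 -b-> S0 -d-> S0 -b-> S0 -c-> S4 -a-> S6 -a-> S0 -b-> S0  → end S0, accepted
w2: Trace: S0 -a-> S0 -a-> S0 -a-> S0 -d-> S0 -b-> S0 -b-> S0 -d-> S0 -c-> S4 -b-> S4 -b-> S4 -b-> S4 -b-> S4 -d-> S6  → end S6, rejected
w3: Trace: S0 -a-> S0 -a-> S0 -d-> S0 -d-> S0 -a-> S0 -b-> S0 -c-> S4 -c-> S3 -a-> S0 -c-> S4 -d-> S6 -d-> S5 -b-> S6 -b-> S1 -d-> S4  → end S4, rejected
w4: Trace: S0 -b-> S0 -c-> S4 -a-> S6 -c-> S5 -c-> S4 -d-> S6 -b-> S1 -c-> S5 -a-> S0 -a-> S0 -d-> S0 -b-> S0 -a-> S0  → end S0, accepted
w5: Trace: S0 -d-> S0 -d-> S0 -c-> S4 -c-> S3 -c-> S1 -d-> S4 -d-> S6 -a-> S0 -b-> S0 -c-> S4  → end S4, rejected

w1, w4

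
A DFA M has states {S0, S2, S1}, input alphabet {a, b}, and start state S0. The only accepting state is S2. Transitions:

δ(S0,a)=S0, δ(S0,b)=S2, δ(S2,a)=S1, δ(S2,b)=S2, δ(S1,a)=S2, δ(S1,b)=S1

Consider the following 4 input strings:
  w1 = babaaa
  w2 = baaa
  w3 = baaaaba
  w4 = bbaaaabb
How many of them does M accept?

2

w1: S0 → S2 → S1 → S1 → S2 → S1 → S2  → end S2, accepted
w2: S0 → S2 → S1 → S2 → S1  → end S1, rejected
w3: S0 → S2 → S1 → S2 → S1 → S2 → S2 → S1  → end S1, rejected
w4: S0 → S2 → S2 → S1 → S2 → S1 → S2 → S2 → S2  → end S2, accepted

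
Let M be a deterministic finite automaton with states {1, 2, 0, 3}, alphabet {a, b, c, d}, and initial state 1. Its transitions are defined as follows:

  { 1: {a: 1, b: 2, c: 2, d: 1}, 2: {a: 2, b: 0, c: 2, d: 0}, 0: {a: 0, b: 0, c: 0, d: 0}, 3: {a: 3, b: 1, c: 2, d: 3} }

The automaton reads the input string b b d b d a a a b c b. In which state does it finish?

1 → 2 → 0 → 0 → 0 → 0 → 0 → 0 → 0 → 0 → 0 → 0

0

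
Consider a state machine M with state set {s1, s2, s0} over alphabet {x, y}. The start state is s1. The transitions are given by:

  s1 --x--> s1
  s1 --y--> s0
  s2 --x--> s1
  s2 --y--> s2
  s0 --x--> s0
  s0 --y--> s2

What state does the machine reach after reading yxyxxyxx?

start at s1
read 'y': s1 → s0
read 'x': s0 → s0
read 'y': s0 → s2
read 'x': s2 → s1
read 'x': s1 → s1
read 'y': s1 → s0
read 'x': s0 → s0
read 'x': s0 → s0

s0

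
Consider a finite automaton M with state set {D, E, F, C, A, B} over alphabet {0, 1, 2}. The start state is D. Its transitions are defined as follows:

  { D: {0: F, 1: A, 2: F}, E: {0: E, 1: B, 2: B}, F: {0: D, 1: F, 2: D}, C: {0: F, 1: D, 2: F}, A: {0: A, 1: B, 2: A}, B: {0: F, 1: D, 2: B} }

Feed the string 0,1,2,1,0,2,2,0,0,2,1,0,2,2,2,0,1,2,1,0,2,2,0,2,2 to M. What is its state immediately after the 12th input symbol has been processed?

Trace: D -0-> F -1-> F -2-> D -1-> A -0-> A -2-> A -2-> A -0-> A -0-> A -2-> A -1-> B -0-> F
After 12 symbols: F.

F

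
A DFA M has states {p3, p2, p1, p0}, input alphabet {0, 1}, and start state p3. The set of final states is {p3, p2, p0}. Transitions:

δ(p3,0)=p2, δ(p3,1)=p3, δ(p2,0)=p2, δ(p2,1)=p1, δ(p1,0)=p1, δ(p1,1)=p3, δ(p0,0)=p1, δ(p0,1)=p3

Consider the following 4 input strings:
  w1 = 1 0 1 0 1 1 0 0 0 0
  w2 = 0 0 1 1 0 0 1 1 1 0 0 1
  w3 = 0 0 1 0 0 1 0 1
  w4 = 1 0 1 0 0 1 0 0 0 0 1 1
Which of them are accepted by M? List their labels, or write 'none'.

w1, w4

w1:
  start at p3
  read '1': p3 → p3
  read '0': p3 → p2
  read '1': p2 → p1
  read '0': p1 → p1
  read '1': p1 → p3
  read '1': p3 → p3
  read '0': p3 → p2
  read '0': p2 → p2
  read '0': p2 → p2
  read '0': p2 → p2
  end p2, accepted
w2:
  start at p3
  read '0': p3 → p2
  read '0': p2 → p2
  read '1': p2 → p1
  read '1': p1 → p3
  read '0': p3 → p2
  read '0': p2 → p2
  read '1': p2 → p1
  read '1': p1 → p3
  read '1': p3 → p3
  read '0': p3 → p2
  read '0': p2 → p2
  read '1': p2 → p1
  end p1, rejected
w3:
  start at p3
  read '0': p3 → p2
  read '0': p2 → p2
  read '1': p2 → p1
  read '0': p1 → p1
  read '0': p1 → p1
  read '1': p1 → p3
  read '0': p3 → p2
  read '1': p2 → p1
  end p1, rejected
w4:
  start at p3
  read '1': p3 → p3
  read '0': p3 → p2
  read '1': p2 → p1
  read '0': p1 → p1
  read '0': p1 → p1
  read '1': p1 → p3
  read '0': p3 → p2
  read '0': p2 → p2
  read '0': p2 → p2
  read '0': p2 → p2
  read '1': p2 → p1
  read '1': p1 → p3
  end p3, accepted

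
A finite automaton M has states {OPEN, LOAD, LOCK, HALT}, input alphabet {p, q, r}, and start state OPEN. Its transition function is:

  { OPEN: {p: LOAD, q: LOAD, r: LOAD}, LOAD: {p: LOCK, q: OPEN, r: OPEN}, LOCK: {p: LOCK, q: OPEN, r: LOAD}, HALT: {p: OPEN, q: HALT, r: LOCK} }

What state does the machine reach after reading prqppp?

LOCK

start at OPEN
read 'p': OPEN → LOAD
read 'r': LOAD → OPEN
read 'q': OPEN → LOAD
read 'p': LOAD → LOCK
read 'p': LOCK → LOCK
read 'p': LOCK → LOCK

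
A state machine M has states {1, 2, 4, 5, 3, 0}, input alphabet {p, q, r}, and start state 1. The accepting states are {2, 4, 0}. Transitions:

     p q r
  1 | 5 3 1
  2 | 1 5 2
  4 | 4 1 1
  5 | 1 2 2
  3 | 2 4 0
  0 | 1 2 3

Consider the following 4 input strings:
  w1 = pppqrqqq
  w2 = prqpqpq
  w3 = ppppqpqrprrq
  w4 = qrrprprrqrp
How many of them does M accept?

0

w1: Trace: 1 -p-> 5 -p-> 1 -p-> 5 -q-> 2 -r-> 2 -q-> 5 -q-> 2 -q-> 5  → end 5, rejected
w2: Trace: 1 -p-> 5 -r-> 2 -q-> 5 -p-> 1 -q-> 3 -p-> 2 -q-> 5  → end 5, rejected
w3: Trace: 1 -p-> 5 -p-> 1 -p-> 5 -p-> 1 -q-> 3 -p-> 2 -q-> 5 -r-> 2 -p-> 1 -r-> 1 -r-> 1 -q-> 3  → end 3, rejected
w4: Trace: 1 -q-> 3 -r-> 0 -r-> 3 -p-> 2 -r-> 2 -p-> 1 -r-> 1 -r-> 1 -q-> 3 -r-> 0 -p-> 1  → end 1, rejected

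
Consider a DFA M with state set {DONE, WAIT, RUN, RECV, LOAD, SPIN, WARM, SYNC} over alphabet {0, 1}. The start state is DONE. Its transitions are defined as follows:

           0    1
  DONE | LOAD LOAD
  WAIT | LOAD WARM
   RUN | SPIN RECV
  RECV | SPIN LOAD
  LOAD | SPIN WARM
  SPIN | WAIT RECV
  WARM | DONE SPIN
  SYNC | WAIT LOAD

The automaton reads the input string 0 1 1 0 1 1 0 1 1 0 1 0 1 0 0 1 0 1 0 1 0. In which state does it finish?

SPIN

start at DONE
read '0': DONE → LOAD
read '1': LOAD → WARM
read '1': WARM → SPIN
read '0': SPIN → WAIT
read '1': WAIT → WARM
read '1': WARM → SPIN
read '0': SPIN → WAIT
read '1': WAIT → WARM
read '1': WARM → SPIN
read '0': SPIN → WAIT
read '1': WAIT → WARM
read '0': WARM → DONE
read '1': DONE → LOAD
read '0': LOAD → SPIN
read '0': SPIN → WAIT
read '1': WAIT → WARM
read '0': WARM → DONE
read '1': DONE → LOAD
read '0': LOAD → SPIN
read '1': SPIN → RECV
read '0': RECV → SPIN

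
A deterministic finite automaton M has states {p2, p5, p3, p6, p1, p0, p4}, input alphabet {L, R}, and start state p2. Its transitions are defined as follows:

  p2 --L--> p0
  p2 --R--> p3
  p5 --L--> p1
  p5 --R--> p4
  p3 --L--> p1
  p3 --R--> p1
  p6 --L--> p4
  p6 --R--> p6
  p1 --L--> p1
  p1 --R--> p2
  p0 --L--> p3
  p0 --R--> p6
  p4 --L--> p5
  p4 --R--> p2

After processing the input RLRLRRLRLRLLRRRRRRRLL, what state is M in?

start at p2
read 'R': p2 → p3
read 'L': p3 → p1
read 'R': p1 → p2
read 'L': p2 → p0
read 'R': p0 → p6
read 'R': p6 → p6
read 'L': p6 → p4
read 'R': p4 → p2
read 'L': p2 → p0
read 'R': p0 → p6
read 'L': p6 → p4
read 'L': p4 → p5
read 'R': p5 → p4
read 'R': p4 → p2
read 'R': p2 → p3
read 'R': p3 → p1
read 'R': p1 → p2
read 'R': p2 → p3
read 'R': p3 → p1
read 'L': p1 → p1
read 'L': p1 → p1

p1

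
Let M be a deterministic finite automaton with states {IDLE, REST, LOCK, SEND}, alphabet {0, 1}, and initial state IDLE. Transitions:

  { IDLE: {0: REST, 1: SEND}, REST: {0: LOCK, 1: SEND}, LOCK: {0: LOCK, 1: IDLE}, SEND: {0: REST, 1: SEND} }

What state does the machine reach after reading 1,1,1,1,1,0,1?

SEND

IDLE → SEND → SEND → SEND → SEND → SEND → REST → SEND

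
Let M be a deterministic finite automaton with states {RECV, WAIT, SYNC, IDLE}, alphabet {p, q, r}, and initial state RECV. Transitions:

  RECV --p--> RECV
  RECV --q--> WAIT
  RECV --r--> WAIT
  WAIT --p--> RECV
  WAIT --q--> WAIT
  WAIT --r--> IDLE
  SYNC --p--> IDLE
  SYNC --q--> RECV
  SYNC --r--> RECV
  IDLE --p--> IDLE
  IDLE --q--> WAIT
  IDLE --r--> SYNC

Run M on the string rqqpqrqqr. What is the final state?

Trace: RECV -r-> WAIT -q-> WAIT -q-> WAIT -p-> RECV -q-> WAIT -r-> IDLE -q-> WAIT -q-> WAIT -r-> IDLE

IDLE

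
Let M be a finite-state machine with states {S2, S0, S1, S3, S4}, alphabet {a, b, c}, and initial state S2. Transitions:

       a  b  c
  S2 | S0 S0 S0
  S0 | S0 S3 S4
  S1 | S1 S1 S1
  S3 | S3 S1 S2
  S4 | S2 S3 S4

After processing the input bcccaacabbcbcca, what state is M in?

Trace: S2 -b-> S0 -c-> S4 -c-> S4 -c-> S4 -a-> S2 -a-> S0 -c-> S4 -a-> S2 -b-> S0 -b-> S3 -c-> S2 -b-> S0 -c-> S4 -c-> S4 -a-> S2

S2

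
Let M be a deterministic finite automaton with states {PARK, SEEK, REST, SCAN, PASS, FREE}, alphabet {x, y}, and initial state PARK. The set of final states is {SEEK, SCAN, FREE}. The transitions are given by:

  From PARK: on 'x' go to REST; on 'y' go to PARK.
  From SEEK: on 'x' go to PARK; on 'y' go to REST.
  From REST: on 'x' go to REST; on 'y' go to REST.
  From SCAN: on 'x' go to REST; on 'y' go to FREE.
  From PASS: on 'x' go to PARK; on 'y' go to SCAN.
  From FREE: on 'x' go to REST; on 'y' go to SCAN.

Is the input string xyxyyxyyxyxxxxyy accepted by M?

start at PARK
read 'x': PARK → REST
read 'y': REST → REST
read 'x': REST → REST
read 'y': REST → REST
read 'y': REST → REST
read 'x': REST → REST
read 'y': REST → REST
read 'y': REST → REST
read 'x': REST → REST
read 'y': REST → REST
read 'x': REST → REST
read 'x': REST → REST
read 'x': REST → REST
read 'x': REST → REST
read 'y': REST → REST
read 'y': REST → REST
End state REST is not accepting.

No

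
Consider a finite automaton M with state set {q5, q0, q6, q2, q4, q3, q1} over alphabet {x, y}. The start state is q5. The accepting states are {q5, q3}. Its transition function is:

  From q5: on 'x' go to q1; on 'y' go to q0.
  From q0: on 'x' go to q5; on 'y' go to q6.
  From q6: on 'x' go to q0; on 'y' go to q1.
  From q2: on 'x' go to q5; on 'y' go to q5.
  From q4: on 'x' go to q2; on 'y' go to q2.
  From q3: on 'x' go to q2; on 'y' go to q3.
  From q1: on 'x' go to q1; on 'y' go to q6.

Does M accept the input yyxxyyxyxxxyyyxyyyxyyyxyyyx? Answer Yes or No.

Trace: q5 -y-> q0 -y-> q6 -x-> q0 -x-> q5 -y-> q0 -y-> q6 -x-> q0 -y-> q6 -x-> q0 -x-> q5 -x-> q1 -y-> q6 -y-> q1 -y-> q6 -x-> q0 -y-> q6 -y-> q1 -y-> q6 -x-> q0 -y-> q6 -y-> q1 -y-> q6 -x-> q0 -y-> q6 -y-> q1 -y-> q6 -x-> q0
End state q0 is not accepting.

No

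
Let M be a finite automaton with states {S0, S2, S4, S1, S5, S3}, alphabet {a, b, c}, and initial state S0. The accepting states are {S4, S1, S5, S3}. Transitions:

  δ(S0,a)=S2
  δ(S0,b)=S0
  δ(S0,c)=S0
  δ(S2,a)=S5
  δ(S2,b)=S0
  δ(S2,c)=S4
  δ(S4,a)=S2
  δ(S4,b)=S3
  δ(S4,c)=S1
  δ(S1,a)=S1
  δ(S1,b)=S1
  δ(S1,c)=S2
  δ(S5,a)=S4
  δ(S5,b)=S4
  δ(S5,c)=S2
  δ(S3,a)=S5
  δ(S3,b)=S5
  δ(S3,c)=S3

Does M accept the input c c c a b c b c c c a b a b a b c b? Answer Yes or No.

No

Trace: S0 -c-> S0 -c-> S0 -c-> S0 -a-> S2 -b-> S0 -c-> S0 -b-> S0 -c-> S0 -c-> S0 -c-> S0 -a-> S2 -b-> S0 -a-> S2 -b-> S0 -a-> S2 -b-> S0 -c-> S0 -b-> S0
End state S0 is not accepting.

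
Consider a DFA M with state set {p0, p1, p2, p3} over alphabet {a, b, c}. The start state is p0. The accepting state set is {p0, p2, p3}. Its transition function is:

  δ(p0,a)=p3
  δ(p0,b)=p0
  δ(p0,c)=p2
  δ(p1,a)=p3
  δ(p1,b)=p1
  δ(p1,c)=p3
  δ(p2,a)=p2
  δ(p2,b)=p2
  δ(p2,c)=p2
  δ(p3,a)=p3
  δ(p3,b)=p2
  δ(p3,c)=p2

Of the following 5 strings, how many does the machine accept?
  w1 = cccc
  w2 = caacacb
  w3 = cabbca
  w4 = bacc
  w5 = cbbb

5

w1:
  start at p0
  read 'c': p0 → p2
  read 'c': p2 → p2
  read 'c': p2 → p2
  read 'c': p2 → p2
  end p2, accepted
w2:
  start at p0
  read 'c': p0 → p2
  read 'a': p2 → p2
  read 'a': p2 → p2
  read 'c': p2 → p2
  read 'a': p2 → p2
  read 'c': p2 → p2
  read 'b': p2 → p2
  end p2, accepted
w3:
  start at p0
  read 'c': p0 → p2
  read 'a': p2 → p2
  read 'b': p2 → p2
  read 'b': p2 → p2
  read 'c': p2 → p2
  read 'a': p2 → p2
  end p2, accepted
w4:
  start at p0
  read 'b': p0 → p0
  read 'a': p0 → p3
  read 'c': p3 → p2
  read 'c': p2 → p2
  end p2, accepted
w5:
  start at p0
  read 'c': p0 → p2
  read 'b': p2 → p2
  read 'b': p2 → p2
  read 'b': p2 → p2
  end p2, accepted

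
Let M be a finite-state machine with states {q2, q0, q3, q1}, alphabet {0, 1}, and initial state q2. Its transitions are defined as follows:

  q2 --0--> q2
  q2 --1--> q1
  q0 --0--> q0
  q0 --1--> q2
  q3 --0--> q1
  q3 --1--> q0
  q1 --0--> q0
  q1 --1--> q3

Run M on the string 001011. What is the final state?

q2 → q2 → q2 → q1 → q0 → q2 → q1

q1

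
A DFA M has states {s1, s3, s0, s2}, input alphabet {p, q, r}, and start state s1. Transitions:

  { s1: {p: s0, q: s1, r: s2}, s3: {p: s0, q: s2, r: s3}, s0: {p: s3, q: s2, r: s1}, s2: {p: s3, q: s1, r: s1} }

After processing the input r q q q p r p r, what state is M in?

Trace: s1 -r-> s2 -q-> s1 -q-> s1 -q-> s1 -p-> s0 -r-> s1 -p-> s0 -r-> s1

s1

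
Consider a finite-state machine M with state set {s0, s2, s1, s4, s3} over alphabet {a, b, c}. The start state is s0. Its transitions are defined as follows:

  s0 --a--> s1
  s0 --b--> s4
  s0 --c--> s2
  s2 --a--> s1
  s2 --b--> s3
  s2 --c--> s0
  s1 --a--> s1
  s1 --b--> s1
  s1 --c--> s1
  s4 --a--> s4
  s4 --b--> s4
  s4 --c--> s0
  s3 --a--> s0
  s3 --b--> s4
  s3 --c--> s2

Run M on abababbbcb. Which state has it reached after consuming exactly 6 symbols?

s0 → s1 → s1 → s1 → s1 → s1 → s1
After 6 symbols: s1.

s1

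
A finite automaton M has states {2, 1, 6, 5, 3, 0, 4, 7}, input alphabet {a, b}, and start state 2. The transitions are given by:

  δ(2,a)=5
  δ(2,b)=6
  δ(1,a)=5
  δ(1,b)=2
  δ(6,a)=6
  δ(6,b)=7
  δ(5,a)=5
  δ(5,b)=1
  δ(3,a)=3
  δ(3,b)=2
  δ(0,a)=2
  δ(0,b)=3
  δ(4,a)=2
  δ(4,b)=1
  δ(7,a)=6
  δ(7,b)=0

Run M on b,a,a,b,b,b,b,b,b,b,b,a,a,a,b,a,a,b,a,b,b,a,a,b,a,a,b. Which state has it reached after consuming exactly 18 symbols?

Trace: 2 -b-> 6 -a-> 6 -a-> 6 -b-> 7 -b-> 0 -b-> 3 -b-> 2 -b-> 6 -b-> 7 -b-> 0 -b-> 3 -a-> 3 -a-> 3 -a-> 3 -b-> 2 -a-> 5 -a-> 5 -b-> 1
After 18 symbols: 1.

1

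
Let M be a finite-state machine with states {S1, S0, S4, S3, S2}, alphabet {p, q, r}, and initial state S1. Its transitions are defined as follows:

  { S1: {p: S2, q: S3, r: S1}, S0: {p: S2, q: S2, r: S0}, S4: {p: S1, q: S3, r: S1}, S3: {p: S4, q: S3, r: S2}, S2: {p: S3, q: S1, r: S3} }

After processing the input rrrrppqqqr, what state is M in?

Trace: S1 -r-> S1 -r-> S1 -r-> S1 -r-> S1 -p-> S2 -p-> S3 -q-> S3 -q-> S3 -q-> S3 -r-> S2

S2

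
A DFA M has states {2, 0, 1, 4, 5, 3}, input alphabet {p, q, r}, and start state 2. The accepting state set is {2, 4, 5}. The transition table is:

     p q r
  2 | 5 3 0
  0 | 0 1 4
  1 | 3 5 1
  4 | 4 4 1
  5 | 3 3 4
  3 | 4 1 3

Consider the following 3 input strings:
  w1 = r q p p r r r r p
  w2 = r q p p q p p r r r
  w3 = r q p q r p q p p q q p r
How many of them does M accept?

w1: 2 → 0 → 1 → 3 → 4 → 1 → 1 → 1 → 1 → 3  → end 3, rejected
w2: 2 → 0 → 1 → 3 → 4 → 4 → 4 → 4 → 1 → 1 → 1  → end 1, rejected
w3: 2 → 0 → 1 → 3 → 1 → 1 → 3 → 1 → 3 → 4 → 4 → 4 → 4 → 1  → end 1, rejected

0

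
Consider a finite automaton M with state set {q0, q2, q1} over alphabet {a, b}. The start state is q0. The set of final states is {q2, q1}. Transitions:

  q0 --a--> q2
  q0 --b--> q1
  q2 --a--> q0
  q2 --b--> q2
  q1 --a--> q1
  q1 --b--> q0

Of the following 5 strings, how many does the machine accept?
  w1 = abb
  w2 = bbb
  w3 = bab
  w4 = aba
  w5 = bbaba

w1: Trace: q0 -a-> q2 -b-> q2 -b-> q2  → end q2, accepted
w2: Trace: q0 -b-> q1 -b-> q0 -b-> q1  → end q1, accepted
w3: Trace: q0 -b-> q1 -a-> q1 -b-> q0  → end q0, rejected
w4: Trace: q0 -a-> q2 -b-> q2 -a-> q0  → end q0, rejected
w5: Trace: q0 -b-> q1 -b-> q0 -a-> q2 -b-> q2 -a-> q0  → end q0, rejected

2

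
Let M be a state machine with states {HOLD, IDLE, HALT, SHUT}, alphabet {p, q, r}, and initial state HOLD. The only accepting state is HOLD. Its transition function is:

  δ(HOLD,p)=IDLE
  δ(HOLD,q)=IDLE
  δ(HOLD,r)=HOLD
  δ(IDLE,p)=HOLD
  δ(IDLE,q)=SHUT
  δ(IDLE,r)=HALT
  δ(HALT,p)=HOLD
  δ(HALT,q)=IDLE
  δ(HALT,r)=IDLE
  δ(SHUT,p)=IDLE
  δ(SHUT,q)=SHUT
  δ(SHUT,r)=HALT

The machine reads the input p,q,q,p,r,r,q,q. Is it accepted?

start at HOLD
read 'p': HOLD → IDLE
read 'q': IDLE → SHUT
read 'q': SHUT → SHUT
read 'p': SHUT → IDLE
read 'r': IDLE → HALT
read 'r': HALT → IDLE
read 'q': IDLE → SHUT
read 'q': SHUT → SHUT
End state SHUT is not accepting.

No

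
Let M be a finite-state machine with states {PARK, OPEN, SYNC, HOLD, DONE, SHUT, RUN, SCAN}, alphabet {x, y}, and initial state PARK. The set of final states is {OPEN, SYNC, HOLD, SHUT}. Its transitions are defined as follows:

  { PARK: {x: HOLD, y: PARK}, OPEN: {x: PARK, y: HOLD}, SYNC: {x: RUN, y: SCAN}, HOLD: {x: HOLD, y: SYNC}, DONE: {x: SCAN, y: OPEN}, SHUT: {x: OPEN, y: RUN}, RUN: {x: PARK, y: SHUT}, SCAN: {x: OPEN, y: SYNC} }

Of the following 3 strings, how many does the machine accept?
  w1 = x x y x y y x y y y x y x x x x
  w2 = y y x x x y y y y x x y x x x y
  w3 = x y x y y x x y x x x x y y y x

w1: Trace: PARK -x-> HOLD -x-> HOLD -y-> SYNC -x-> RUN -y-> SHUT -y-> RUN -x-> PARK -y-> PARK -y-> PARK -y-> PARK -x-> HOLD -y-> SYNC -x-> RUN -x-> PARK -x-> HOLD -x-> HOLD  → end HOLD, accepted
w2: Trace: PARK -y-> PARK -y-> PARK -x-> HOLD -x-> HOLD -x-> HOLD -y-> SYNC -y-> SCAN -y-> SYNC -y-> SCAN -x-> OPEN -x-> PARK -y-> PARK -x-> HOLD -x-> HOLD -x-> HOLD -y-> SYNC  → end SYNC, accepted
w3: Trace: PARK -x-> HOLD -y-> SYNC -x-> RUN -y-> SHUT -y-> RUN -x-> PARK -x-> HOLD -y-> SYNC -x-> RUN -x-> PARK -x-> HOLD -x-> HOLD -y-> SYNC -y-> SCAN -y-> SYNC -x-> RUN  → end RUN, rejected

2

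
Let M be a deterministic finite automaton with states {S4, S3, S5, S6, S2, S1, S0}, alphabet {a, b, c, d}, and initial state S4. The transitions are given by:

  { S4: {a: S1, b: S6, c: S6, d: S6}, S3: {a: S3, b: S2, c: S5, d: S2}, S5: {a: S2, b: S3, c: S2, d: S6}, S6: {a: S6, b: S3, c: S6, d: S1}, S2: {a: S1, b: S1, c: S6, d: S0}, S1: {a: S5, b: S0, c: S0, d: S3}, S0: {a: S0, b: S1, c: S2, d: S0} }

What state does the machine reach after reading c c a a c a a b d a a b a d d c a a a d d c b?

S1

start at S4
read 'c': S4 → S6
read 'c': S6 → S6
read 'a': S6 → S6
read 'a': S6 → S6
read 'c': S6 → S6
read 'a': S6 → S6
read 'a': S6 → S6
read 'b': S6 → S3
read 'd': S3 → S2
read 'a': S2 → S1
read 'a': S1 → S5
read 'b': S5 → S3
read 'a': S3 → S3
read 'd': S3 → S2
read 'd': S2 → S0
read 'c': S0 → S2
read 'a': S2 → S1
read 'a': S1 → S5
read 'a': S5 → S2
read 'd': S2 → S0
read 'd': S0 → S0
read 'c': S0 → S2
read 'b': S2 → S1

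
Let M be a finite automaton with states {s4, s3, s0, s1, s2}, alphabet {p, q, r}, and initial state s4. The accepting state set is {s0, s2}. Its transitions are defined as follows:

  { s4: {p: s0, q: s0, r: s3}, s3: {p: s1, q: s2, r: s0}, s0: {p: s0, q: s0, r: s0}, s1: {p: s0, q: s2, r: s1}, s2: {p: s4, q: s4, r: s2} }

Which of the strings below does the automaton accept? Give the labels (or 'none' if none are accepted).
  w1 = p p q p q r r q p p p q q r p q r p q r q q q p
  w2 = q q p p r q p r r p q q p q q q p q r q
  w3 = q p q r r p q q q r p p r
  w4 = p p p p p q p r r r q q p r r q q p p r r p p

w1, w2, w3, w4

w1:
  start at s4
  read 'p': s4 → s0
  read 'p': s0 → s0
  read 'q': s0 → s0
  read 'p': s0 → s0
  read 'q': s0 → s0
  read 'r': s0 → s0
  read 'r': s0 → s0
  read 'q': s0 → s0
  read 'p': s0 → s0
  read 'p': s0 → s0
  read 'p': s0 → s0
  read 'q': s0 → s0
  read 'q': s0 → s0
  read 'r': s0 → s0
  read 'p': s0 → s0
  read 'q': s0 → s0
  read 'r': s0 → s0
  read 'p': s0 → s0
  read 'q': s0 → s0
  read 'r': s0 → s0
  read 'q': s0 → s0
  read 'q': s0 → s0
  read 'q': s0 → s0
  read 'p': s0 → s0
  end s0, accepted
w2:
  start at s4
  read 'q': s4 → s0
  read 'q': s0 → s0
  read 'p': s0 → s0
  read 'p': s0 → s0
  read 'r': s0 → s0
  read 'q': s0 → s0
  read 'p': s0 → s0
  read 'r': s0 → s0
  read 'r': s0 → s0
  read 'p': s0 → s0
  read 'q': s0 → s0
  read 'q': s0 → s0
  read 'p': s0 → s0
  read 'q': s0 → s0
  read 'q': s0 → s0
  read 'q': s0 → s0
  read 'p': s0 → s0
  read 'q': s0 → s0
  read 'r': s0 → s0
  read 'q': s0 → s0
  end s0, accepted
w3:
  start at s4
  read 'q': s4 → s0
  read 'p': s0 → s0
  read 'q': s0 → s0
  read 'r': s0 → s0
  read 'r': s0 → s0
  read 'p': s0 → s0
  read 'q': s0 → s0
  read 'q': s0 → s0
  read 'q': s0 → s0
  read 'r': s0 → s0
  read 'p': s0 → s0
  read 'p': s0 → s0
  read 'r': s0 → s0
  end s0, accepted
w4:
  start at s4
  read 'p': s4 → s0
  read 'p': s0 → s0
  read 'p': s0 → s0
  read 'p': s0 → s0
  read 'p': s0 → s0
  read 'q': s0 → s0
  read 'p': s0 → s0
  read 'r': s0 → s0
  read 'r': s0 → s0
  read 'r': s0 → s0
  read 'q': s0 → s0
  read 'q': s0 → s0
  read 'p': s0 → s0
  read 'r': s0 → s0
  read 'r': s0 → s0
  read 'q': s0 → s0
  read 'q': s0 → s0
  read 'p': s0 → s0
  read 'p': s0 → s0
  read 'r': s0 → s0
  read 'r': s0 → s0
  read 'p': s0 → s0
  read 'p': s0 → s0
  end s0, accepted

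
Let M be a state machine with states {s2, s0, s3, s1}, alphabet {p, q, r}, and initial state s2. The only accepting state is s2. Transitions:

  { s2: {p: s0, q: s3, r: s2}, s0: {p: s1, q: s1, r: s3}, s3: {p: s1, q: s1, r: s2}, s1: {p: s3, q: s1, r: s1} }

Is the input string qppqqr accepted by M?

No

Trace: s2 -q-> s3 -p-> s1 -p-> s3 -q-> s1 -q-> s1 -r-> s1
End state s1 is not accepting.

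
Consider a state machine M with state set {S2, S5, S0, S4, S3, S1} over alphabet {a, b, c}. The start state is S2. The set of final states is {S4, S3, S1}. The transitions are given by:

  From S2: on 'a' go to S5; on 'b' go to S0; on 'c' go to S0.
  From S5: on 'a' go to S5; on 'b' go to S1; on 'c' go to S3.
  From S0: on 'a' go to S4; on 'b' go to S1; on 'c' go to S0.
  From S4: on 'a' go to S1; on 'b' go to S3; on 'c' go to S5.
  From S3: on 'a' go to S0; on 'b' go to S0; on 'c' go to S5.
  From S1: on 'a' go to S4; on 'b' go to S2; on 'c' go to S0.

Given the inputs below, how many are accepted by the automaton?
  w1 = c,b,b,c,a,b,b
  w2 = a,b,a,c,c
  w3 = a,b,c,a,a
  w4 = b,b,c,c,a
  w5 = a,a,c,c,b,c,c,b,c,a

4

w1:
  start at S2
  read 'c': S2 → S0
  read 'b': S0 → S1
  read 'b': S1 → S2
  read 'c': S2 → S0
  read 'a': S0 → S4
  read 'b': S4 → S3
  read 'b': S3 → S0
  end S0, rejected
w2:
  start at S2
  read 'a': S2 → S5
  read 'b': S5 → S1
  read 'a': S1 → S4
  read 'c': S4 → S5
  read 'c': S5 → S3
  end S3, accepted
w3:
  start at S2
  read 'a': S2 → S5
  read 'b': S5 → S1
  read 'c': S1 → S0
  read 'a': S0 → S4
  read 'a': S4 → S1
  end S1, accepted
w4:
  start at S2
  read 'b': S2 → S0
  read 'b': S0 → S1
  read 'c': S1 → S0
  read 'c': S0 → S0
  read 'a': S0 → S4
  end S4, accepted
w5:
  start at S2
  read 'a': S2 → S5
  read 'a': S5 → S5
  read 'c': S5 → S3
  read 'c': S3 → S5
  read 'b': S5 → S1
  read 'c': S1 → S0
  read 'c': S0 → S0
  read 'b': S0 → S1
  read 'c': S1 → S0
  read 'a': S0 → S4
  end S4, accepted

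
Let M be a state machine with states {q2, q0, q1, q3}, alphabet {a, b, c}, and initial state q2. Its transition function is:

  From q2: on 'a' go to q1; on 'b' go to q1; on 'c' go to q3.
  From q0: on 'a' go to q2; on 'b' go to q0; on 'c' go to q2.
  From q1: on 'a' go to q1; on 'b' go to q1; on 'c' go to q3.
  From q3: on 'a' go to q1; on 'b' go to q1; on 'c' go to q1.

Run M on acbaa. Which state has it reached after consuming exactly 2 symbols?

q2 → q1 → q3
After 2 symbols: q3.

q3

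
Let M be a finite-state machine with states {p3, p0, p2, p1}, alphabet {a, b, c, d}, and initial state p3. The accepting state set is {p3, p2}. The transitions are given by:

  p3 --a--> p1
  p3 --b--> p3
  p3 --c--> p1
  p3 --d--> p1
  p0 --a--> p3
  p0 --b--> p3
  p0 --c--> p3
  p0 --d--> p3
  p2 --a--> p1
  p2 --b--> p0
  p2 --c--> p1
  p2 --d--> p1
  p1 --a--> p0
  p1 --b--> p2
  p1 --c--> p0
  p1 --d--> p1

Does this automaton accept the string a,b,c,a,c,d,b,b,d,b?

Trace: p3 -a-> p1 -b-> p2 -c-> p1 -a-> p0 -c-> p3 -d-> p1 -b-> p2 -b-> p0 -d-> p3 -b-> p3
End state p3 is accepting.

Yes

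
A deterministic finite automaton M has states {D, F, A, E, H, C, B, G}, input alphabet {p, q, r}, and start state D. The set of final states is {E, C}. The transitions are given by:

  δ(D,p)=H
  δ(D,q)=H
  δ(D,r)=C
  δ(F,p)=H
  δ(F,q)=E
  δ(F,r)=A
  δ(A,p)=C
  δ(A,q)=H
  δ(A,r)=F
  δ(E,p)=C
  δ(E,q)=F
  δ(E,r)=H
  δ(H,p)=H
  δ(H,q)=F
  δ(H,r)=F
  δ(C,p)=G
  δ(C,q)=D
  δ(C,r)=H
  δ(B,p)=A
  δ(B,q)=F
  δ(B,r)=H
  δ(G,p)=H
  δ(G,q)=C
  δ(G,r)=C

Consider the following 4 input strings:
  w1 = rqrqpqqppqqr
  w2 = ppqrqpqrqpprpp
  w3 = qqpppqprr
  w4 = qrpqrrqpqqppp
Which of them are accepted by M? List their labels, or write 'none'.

w1:
  start at D
  read 'r': D → C
  read 'q': C → D
  read 'r': D → C
  read 'q': C → D
  read 'p': D → H
  read 'q': H → F
  read 'q': F → E
  read 'p': E → C
  read 'p': C → G
  read 'q': G → C
  read 'q': C → D
  read 'r': D → C
  end C, accepted
w2:
  start at D
  read 'p': D → H
  read 'p': H → H
  read 'q': H → F
  read 'r': F → A
  read 'q': A → H
  read 'p': H → H
  read 'q': H → F
  read 'r': F → A
  read 'q': A → H
  read 'p': H → H
  read 'p': H → H
  read 'r': H → F
  read 'p': F → H
  read 'p': H → H
  end H, rejected
w3:
  start at D
  read 'q': D → H
  read 'q': H → F
  read 'p': F → H
  read 'p': H → H
  read 'p': H → H
  read 'q': H → F
  read 'p': F → H
  read 'r': H → F
  read 'r': F → A
  end A, rejected
w4:
  start at D
  read 'q': D → H
  read 'r': H → F
  read 'p': F → H
  read 'q': H → F
  read 'r': F → A
  read 'r': A → F
  read 'q': F → E
  read 'p': E → C
  read 'q': C → D
  read 'q': D → H
  read 'p': H → H
  read 'p': H → H
  read 'p': H → H
  end H, rejected

w1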